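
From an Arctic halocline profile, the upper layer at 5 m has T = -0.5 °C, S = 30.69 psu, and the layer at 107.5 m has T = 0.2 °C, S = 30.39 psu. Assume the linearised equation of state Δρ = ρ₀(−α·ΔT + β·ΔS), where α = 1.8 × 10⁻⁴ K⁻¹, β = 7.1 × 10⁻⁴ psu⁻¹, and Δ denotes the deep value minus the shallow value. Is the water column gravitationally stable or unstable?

unstable

ΔT = 0.2 − -0.5 = +0.7 K and ΔS = 30.39 − 30.69 = -0.30 psu (deep − shallow).
−αΔT = -1.26 × 10⁻⁴; βΔS = -2.13 × 10⁻⁴; sum Δρ/ρ₀ = -3.39 × 10⁻⁴.
Δρ/ρ₀ < 0, so Δρ < 0: deeper water is lighter → statically unstable; the column would overturn.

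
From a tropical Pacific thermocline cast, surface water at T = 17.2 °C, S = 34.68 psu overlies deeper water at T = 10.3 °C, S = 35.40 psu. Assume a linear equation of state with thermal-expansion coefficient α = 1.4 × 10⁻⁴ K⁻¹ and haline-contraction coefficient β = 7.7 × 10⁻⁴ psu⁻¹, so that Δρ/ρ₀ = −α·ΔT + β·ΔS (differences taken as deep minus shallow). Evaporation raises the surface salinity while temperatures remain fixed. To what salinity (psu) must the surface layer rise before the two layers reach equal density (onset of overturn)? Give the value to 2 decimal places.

Neutral buoyancy requires −α(T_deep − T_surf) + β(S_deep − S_surf′) = 0.
S_surf′ = S_deep − (α/β)·ΔT = 35.40 − (1.4 × 10⁻⁴/7.7 × 10⁻⁴)·(-6.9) = 36.6545 psu.
Increase required: 36.6545 − 34.68 = 1.9745 psu.

36.65 psu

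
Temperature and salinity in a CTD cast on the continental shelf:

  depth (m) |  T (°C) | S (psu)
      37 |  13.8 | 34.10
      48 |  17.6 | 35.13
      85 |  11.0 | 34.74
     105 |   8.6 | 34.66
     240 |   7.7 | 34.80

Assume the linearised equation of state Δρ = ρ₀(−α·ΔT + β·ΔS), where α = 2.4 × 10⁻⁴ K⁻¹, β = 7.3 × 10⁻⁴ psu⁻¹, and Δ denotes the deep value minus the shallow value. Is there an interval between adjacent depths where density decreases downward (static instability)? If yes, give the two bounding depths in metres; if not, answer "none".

37–48 m

Evaluate Δρ/ρ₀ = −αΔT + βΔS across each adjacent pair:
  37–48 m: −αΔT+βΔS = −(2.4 × 10⁻⁴)(+3.8)+(7.3 × 10⁻⁴)(+1.03) = -1.6 × 10⁻⁴ → UNSTABLE
  48–85 m: −αΔT+βΔS = −(2.4 × 10⁻⁴)(-6.6)+(7.3 × 10⁻⁴)(-0.39) = 1.3 × 10⁻³ → stable
  85–105 m: −αΔT+βΔS = −(2.4 × 10⁻⁴)(-2.4)+(7.3 × 10⁻⁴)(-0.08) = 5.2 × 10⁻⁴ → stable
  105–240 m: −αΔT+βΔS = −(2.4 × 10⁻⁴)(-0.9)+(7.3 × 10⁻⁴)(+0.14) = 3.2 × 10⁻⁴ → stable
The 37–48 m interval has Δρ < 0: lighter water underlies denser water.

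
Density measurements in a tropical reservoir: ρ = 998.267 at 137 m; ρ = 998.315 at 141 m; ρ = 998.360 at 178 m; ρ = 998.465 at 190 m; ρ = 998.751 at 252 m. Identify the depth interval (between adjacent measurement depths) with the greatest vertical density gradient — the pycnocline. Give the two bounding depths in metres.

Compute the density gradient over each adjacent pair:
  137–141 m: Δρ/Δz = 0.048/4 = 0.012 kg m⁻⁴
  141–178 m: Δρ/Δz = 0.045/37 = 1.2 × 10⁻³ kg m⁻⁴
  178–190 m: Δρ/Δz = 0.105/12 = 8.7 × 10⁻³ kg m⁻⁴
  190–252 m: Δρ/Δz = 0.286/62 = 4.6 × 10⁻³ kg m⁻⁴
The largest gradient is in the 137–141 m interval — the pycnocline.

137–141 m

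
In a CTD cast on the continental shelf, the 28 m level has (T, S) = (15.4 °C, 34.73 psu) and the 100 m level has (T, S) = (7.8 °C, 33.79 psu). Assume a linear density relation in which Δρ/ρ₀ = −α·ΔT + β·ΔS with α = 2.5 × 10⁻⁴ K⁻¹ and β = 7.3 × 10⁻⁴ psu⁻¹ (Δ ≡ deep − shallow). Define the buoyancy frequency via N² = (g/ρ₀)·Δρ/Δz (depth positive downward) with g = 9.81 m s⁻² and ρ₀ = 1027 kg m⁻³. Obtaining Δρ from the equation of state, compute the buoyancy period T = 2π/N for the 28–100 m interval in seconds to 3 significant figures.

489 s

ΔT = -7.6 K, ΔS = -0.94 psu (deep − shallow).
Δρ/ρ₀ = −αΔT + βΔS = 1.90 × 10⁻³ − 6.862 × 10⁻⁴ = 1.2138 × 10⁻³, so Δρ ≈ 1.247 kg m⁻³.
N² = (g/ρ₀)·Δρ/Δz = g·(Δρ/ρ₀)/Δz = 9.81 × 1.2138 × 10⁻³ / 72 = 1.6538 × 10⁻⁴ s⁻².
N = √(1.6538 × 10⁻⁴) = 0.012860 rad s⁻¹ → T = 2π/N = 488.58 s ≈ 489 s.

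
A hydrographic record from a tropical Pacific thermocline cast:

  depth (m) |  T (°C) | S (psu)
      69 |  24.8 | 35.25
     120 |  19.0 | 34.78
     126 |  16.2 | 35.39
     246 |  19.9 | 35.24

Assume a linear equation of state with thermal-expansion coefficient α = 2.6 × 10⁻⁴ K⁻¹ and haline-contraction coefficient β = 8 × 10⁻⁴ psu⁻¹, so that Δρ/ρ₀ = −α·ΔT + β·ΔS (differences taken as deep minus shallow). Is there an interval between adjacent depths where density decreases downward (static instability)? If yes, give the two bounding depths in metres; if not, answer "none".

126–246 m

Evaluate Δρ/ρ₀ = −αΔT + βΔS across each adjacent pair:
  69–120 m: −αΔT+βΔS = −(2.6 × 10⁻⁴)(-5.8)+(8 × 10⁻⁴)(-0.47) = 1.1 × 10⁻³ → stable
  120–126 m: −αΔT+βΔS = −(2.6 × 10⁻⁴)(-2.8)+(8 × 10⁻⁴)(+0.61) = 1.2 × 10⁻³ → stable
  126–246 m: −αΔT+βΔS = −(2.6 × 10⁻⁴)(+3.7)+(8 × 10⁻⁴)(-0.15) = -1.1 × 10⁻³ → UNSTABLE
The 126–246 m interval has Δρ < 0: lighter water underlies denser water.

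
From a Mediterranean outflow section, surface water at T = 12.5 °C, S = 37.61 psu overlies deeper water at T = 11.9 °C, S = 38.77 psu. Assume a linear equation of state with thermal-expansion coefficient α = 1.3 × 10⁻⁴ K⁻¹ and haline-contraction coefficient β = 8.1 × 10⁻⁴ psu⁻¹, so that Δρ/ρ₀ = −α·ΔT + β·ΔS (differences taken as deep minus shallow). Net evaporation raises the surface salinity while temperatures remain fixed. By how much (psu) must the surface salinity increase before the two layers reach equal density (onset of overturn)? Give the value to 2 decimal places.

Neutral buoyancy requires −α(T_deep − T_surf) + β(S_deep − S_surf′) = 0.
S_surf′ = S_deep − (α/β)·ΔT = 38.77 − (1.3 × 10⁻⁴/8.1 × 10⁻⁴)·(-0.6) = 38.8663 psu.
Increase required: 38.8663 − 37.61 = 1.2563 psu.

1.26 psu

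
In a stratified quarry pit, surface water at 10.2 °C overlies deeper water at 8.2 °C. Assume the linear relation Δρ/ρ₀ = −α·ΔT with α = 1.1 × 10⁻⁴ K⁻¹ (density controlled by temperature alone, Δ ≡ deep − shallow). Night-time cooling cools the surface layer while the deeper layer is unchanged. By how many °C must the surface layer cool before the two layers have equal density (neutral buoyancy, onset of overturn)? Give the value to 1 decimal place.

With temperature the only control, equal density requires T_surf′ = T_deep.
T_surf′ = 8.2 °C.
Cooling required: 10.2 − 8.2 = 2.0 °C.

2.0 °C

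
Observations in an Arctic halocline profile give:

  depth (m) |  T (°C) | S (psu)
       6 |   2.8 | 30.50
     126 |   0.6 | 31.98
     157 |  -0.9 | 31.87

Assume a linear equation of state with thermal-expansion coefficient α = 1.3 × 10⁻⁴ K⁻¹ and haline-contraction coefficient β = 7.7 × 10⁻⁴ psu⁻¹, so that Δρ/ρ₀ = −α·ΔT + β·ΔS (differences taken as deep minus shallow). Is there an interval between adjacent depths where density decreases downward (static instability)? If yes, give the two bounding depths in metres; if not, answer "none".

none

Evaluate Δρ/ρ₀ = −αΔT + βΔS across each adjacent pair:
  6–126 m: −αΔT+βΔS = −(1.3 × 10⁻⁴)(-2.2)+(7.7 × 10⁻⁴)(+1.48) = 1.4 × 10⁻³ → stable
  126–157 m: −αΔT+βΔS = −(1.3 × 10⁻⁴)(-1.5)+(7.7 × 10⁻⁴)(-0.11) = 1.1 × 10⁻⁴ → stable
Every interval has Δρ > 0: the column is stably stratified throughout.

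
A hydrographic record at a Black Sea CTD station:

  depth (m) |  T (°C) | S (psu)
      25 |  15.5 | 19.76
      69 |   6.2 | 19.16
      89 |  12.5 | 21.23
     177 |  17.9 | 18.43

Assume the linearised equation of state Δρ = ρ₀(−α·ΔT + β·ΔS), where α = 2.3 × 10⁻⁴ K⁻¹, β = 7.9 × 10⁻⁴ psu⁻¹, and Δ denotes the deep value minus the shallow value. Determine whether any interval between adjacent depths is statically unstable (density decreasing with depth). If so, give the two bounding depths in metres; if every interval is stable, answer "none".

Evaluate Δρ/ρ₀ = −αΔT + βΔS across each adjacent pair:
  25–69 m: −αΔT+βΔS = −(2.3 × 10⁻⁴)(-9.3)+(7.9 × 10⁻⁴)(-0.60) = 1.7 × 10⁻³ → stable
  69–89 m: −αΔT+βΔS = −(2.3 × 10⁻⁴)(+6.3)+(7.9 × 10⁻⁴)(+2.07) = 1.9 × 10⁻⁴ → stable
  89–177 m: −αΔT+βΔS = −(2.3 × 10⁻⁴)(+5.4)+(7.9 × 10⁻⁴)(-2.80) = -3.5 × 10⁻³ → UNSTABLE
The 89–177 m interval has Δρ < 0: lighter water underlies denser water.

89–177 m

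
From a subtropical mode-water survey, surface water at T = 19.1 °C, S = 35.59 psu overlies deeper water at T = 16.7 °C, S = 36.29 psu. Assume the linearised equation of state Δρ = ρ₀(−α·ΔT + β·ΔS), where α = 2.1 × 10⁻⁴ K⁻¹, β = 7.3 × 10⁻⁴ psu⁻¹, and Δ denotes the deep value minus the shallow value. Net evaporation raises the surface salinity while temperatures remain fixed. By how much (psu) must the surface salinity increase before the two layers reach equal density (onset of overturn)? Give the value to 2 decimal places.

Neutral buoyancy requires −α(T_deep − T_surf) + β(S_deep − S_surf′) = 0.
S_surf′ = S_deep − (α/β)·ΔT = 36.29 − (2.1 × 10⁻⁴/7.3 × 10⁻⁴)·(-2.4) = 36.9804 psu.
Increase required: 36.9804 − 35.59 = 1.3904 psu.

1.39 psu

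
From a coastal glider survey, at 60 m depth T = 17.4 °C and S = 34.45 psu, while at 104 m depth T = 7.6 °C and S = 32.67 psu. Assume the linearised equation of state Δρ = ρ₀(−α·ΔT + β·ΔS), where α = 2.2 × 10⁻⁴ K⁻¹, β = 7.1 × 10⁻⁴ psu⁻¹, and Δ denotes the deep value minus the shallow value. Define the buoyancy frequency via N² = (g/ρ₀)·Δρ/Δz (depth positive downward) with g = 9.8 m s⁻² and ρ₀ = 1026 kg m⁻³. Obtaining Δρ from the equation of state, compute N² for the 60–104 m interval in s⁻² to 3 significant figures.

1.99 × 10⁻⁴ s⁻²

ΔT = -9.8 K, ΔS = -1.78 psu (deep − shallow).
Δρ/ρ₀ = −αΔT + βΔS = 2.156 × 10⁻³ − 1.2638 × 10⁻³ = 8.922 × 10⁻⁴, so Δρ ≈ 0.9154 kg m⁻³.
N² = (g/ρ₀)·Δρ/Δz = g·(Δρ/ρ₀)/Δz = 9.8 × 8.922 × 10⁻⁴ / 44 = 1.9872 × 10⁻⁴ s⁻² ≈ 1.99 × 10⁻⁴ s⁻².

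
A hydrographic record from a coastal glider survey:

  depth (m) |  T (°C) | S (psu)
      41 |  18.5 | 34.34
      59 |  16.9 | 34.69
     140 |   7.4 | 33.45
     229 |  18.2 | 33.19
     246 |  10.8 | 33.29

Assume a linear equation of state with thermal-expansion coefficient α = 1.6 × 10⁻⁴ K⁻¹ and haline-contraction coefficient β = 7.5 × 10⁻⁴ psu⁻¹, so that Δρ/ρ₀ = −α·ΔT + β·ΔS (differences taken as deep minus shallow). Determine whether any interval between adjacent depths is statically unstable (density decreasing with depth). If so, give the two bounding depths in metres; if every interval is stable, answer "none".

140–229 m

Evaluate Δρ/ρ₀ = −αΔT + βΔS across each adjacent pair:
  41–59 m: −αΔT+βΔS = −(1.6 × 10⁻⁴)(-1.6)+(7.5 × 10⁻⁴)(+0.35) = 5.2 × 10⁻⁴ → stable
  59–140 m: −αΔT+βΔS = −(1.6 × 10⁻⁴)(-9.5)+(7.5 × 10⁻⁴)(-1.24) = 5.9 × 10⁻⁴ → stable
  140–229 m: −αΔT+βΔS = −(1.6 × 10⁻⁴)(+10.8)+(7.5 × 10⁻⁴)(-0.26) = -1.9 × 10⁻³ → UNSTABLE
  229–246 m: −αΔT+βΔS = −(1.6 × 10⁻⁴)(-7.4)+(7.5 × 10⁻⁴)(+0.10) = 1.3 × 10⁻³ → stable
The 140–229 m interval has Δρ < 0: lighter water underlies denser water.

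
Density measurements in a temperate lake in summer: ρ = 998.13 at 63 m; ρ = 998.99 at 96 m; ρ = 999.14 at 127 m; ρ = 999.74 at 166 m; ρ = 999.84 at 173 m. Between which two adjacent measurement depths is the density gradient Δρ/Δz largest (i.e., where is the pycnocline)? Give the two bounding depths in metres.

Compute the density gradient over each adjacent pair:
  63–96 m: Δρ/Δz = 0.86/33 = 0.026 kg m⁻⁴
  96–127 m: Δρ/Δz = 0.15/31 = 4.8 × 10⁻³ kg m⁻⁴
  127–166 m: Δρ/Δz = 0.60/39 = 0.015 kg m⁻⁴
  166–173 m: Δρ/Δz = 0.10/7 = 0.014 kg m⁻⁴
The largest gradient is in the 63–96 m interval — the pycnocline.

63–96 m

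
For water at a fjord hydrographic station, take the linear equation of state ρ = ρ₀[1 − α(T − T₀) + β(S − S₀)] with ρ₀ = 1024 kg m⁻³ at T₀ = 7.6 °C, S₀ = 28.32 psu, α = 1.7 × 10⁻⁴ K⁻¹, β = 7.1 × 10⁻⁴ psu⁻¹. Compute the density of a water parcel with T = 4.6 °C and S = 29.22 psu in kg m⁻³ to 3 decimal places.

1025.177 kg m⁻³

T − T₀ = -3.0 K, S − S₀ = +0.90 psu.
Bracket = 1 − α·(-3.0) + β·(+0.90) = 1 + (1.149 × 10⁻³) = 1.0011490.
ρ = 1024 × 1.0011490 = 1025.177 kg m⁻³.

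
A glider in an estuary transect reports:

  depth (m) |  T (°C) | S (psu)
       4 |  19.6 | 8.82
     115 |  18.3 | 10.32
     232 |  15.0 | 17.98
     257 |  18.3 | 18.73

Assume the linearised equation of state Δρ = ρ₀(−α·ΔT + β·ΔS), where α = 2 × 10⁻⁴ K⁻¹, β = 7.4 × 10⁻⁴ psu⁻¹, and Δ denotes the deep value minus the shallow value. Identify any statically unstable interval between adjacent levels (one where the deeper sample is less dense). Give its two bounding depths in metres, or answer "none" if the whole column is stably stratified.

Evaluate Δρ/ρ₀ = −αΔT + βΔS across each adjacent pair:
  4–115 m: −αΔT+βΔS = −(2 × 10⁻⁴)(-1.3)+(7.4 × 10⁻⁴)(+1.50) = 1.4 × 10⁻³ → stable
  115–232 m: −αΔT+βΔS = −(2 × 10⁻⁴)(-3.3)+(7.4 × 10⁻⁴)(+7.66) = 6.3 × 10⁻³ → stable
  232–257 m: −αΔT+βΔS = −(2 × 10⁻⁴)(+3.3)+(7.4 × 10⁻⁴)(+0.75) = -1.1 × 10⁻⁴ → UNSTABLE
The 232–257 m interval has Δρ < 0: lighter water underlies denser water.

232–257 m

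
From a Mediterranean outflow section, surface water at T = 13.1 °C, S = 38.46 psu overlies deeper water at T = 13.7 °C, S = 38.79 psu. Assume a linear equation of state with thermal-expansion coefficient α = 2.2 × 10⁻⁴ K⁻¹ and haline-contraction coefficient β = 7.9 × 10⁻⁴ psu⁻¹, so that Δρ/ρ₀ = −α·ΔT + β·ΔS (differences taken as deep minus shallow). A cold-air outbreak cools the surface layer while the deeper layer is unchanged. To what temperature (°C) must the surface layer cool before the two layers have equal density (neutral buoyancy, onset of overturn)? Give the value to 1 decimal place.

12.5 °C

Neutral buoyancy requires Δρ = 0, i.e. −α(T_deep − T_surf′) + β(S_deep − S_surf) = 0.
T_surf′ = T_deep − (β/α)·ΔS = 13.7 − (7.9 × 10⁻⁴/2.2 × 10⁻⁴)·(+0.33) = 12.515 °C.
Cooling required: 13.1 − (12.515) = 0.585 °C.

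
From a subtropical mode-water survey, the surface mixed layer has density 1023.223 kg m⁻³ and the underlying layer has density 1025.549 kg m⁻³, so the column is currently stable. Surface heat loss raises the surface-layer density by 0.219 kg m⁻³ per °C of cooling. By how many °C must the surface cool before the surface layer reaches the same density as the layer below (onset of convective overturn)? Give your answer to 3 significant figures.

Density deficit of the surface layer: 1025.549 − 1023.223 = 2.326 kg m⁻³.
Required change = 2.326 / 0.219 = 10.6 °C.

10.6 °C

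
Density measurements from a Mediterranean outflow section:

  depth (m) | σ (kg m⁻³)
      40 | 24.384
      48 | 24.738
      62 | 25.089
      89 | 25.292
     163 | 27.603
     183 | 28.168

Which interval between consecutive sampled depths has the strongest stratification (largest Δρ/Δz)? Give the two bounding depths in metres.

Compute the density gradient over each adjacent pair:
  40–48 m: Δρ/Δz = 0.354/8 = 0.044 kg m⁻⁴
  48–62 m: Δρ/Δz = 0.351/14 = 0.025 kg m⁻⁴
  62–89 m: Δρ/Δz = 0.203/27 = 7.5 × 10⁻³ kg m⁻⁴
  89–163 m: Δρ/Δz = 2.311/74 = 0.031 kg m⁻⁴
  163–183 m: Δρ/Δz = 0.565/20 = 0.028 kg m⁻⁴
The largest gradient is in the 40–48 m interval — the pycnocline.

40–48 m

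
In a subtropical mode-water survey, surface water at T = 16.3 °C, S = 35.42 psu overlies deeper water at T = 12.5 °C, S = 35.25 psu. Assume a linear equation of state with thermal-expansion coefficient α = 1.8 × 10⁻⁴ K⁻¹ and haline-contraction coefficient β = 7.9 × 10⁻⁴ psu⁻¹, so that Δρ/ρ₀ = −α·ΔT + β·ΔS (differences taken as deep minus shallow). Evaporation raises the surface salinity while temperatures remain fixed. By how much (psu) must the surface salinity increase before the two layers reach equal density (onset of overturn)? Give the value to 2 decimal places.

Neutral buoyancy requires −α(T_deep − T_surf) + β(S_deep − S_surf′) = 0.
S_surf′ = S_deep − (α/β)·ΔT = 35.25 − (1.8 × 10⁻⁴/7.9 × 10⁻⁴)·(-3.8) = 36.1158 psu.
Increase required: 36.1158 − 35.42 = 0.6958 psu.

0.70 psu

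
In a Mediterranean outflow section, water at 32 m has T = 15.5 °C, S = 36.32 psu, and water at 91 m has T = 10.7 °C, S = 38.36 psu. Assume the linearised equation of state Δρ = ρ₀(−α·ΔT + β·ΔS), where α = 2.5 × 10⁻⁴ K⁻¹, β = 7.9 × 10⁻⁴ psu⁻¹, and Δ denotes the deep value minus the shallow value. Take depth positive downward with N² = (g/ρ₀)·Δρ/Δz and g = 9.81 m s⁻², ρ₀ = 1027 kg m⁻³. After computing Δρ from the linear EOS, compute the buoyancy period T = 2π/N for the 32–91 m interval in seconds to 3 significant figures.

291 s

ΔT = -4.8 K, ΔS = +2.04 psu (deep − shallow).
Δρ/ρ₀ = −αΔT + βΔS = 1.20 × 10⁻³ + 1.6116 × 10⁻³ = 2.8116 × 10⁻³, so Δρ ≈ 2.888 kg m⁻³.
N² = (g/ρ₀)·Δρ/Δz = g·(Δρ/ρ₀)/Δz = 9.81 × 2.8116 × 10⁻³ / 59 = 4.6749 × 10⁻⁴ s⁻².
N = √(4.6749 × 10⁻⁴) = 0.021622 rad s⁻¹ → T = 2π/N = 290.59 s ≈ 291 s.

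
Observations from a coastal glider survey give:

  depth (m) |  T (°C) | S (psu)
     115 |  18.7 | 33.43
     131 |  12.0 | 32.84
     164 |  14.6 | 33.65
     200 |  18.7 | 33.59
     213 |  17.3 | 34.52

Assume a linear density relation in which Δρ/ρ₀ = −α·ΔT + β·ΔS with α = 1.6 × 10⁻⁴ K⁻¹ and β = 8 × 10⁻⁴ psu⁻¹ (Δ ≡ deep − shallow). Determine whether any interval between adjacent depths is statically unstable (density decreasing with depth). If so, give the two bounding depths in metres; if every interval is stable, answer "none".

Evaluate Δρ/ρ₀ = −αΔT + βΔS across each adjacent pair:
  115–131 m: −αΔT+βΔS = −(1.6 × 10⁻⁴)(-6.7)+(8 × 10⁻⁴)(-0.59) = 6.0 × 10⁻⁴ → stable
  131–164 m: −αΔT+βΔS = −(1.6 × 10⁻⁴)(+2.6)+(8 × 10⁻⁴)(+0.81) = 2.3 × 10⁻⁴ → stable
  164–200 m: −αΔT+βΔS = −(1.6 × 10⁻⁴)(+4.1)+(8 × 10⁻⁴)(-0.06) = -7.0 × 10⁻⁴ → UNSTABLE
  200–213 m: −αΔT+βΔS = −(1.6 × 10⁻⁴)(-1.4)+(8 × 10⁻⁴)(+0.93) = 9.7 × 10⁻⁴ → stable
The 164–200 m interval has Δρ < 0: lighter water underlies denser water.

164–200 m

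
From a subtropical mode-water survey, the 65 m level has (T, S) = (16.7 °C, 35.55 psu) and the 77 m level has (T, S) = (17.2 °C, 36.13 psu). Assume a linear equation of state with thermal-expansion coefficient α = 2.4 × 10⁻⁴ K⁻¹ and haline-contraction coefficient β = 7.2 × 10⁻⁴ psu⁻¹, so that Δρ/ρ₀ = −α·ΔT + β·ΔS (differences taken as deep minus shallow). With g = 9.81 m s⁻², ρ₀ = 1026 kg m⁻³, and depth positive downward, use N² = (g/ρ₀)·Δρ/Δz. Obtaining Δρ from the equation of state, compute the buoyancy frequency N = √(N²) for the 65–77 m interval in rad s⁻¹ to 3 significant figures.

ΔT = +0.5 K, ΔS = +0.58 psu (deep − shallow).
Δρ/ρ₀ = −αΔT + βΔS = -1.20 × 10⁻⁴ + 4.176 × 10⁻⁴ = 2.976 × 10⁻⁴, so Δρ ≈ 0.3053 kg m⁻³.
N² = (g/ρ₀)·Δρ/Δz = g·(Δρ/ρ₀)/Δz = 9.81 × 2.976 × 10⁻⁴ / 12 = 2.4329 × 10⁻⁴ s⁻².
N = √(2.4329 × 10⁻⁴) = 0.015598 rad s⁻¹ ≈ 0.0156 rad s⁻¹.

0.0156 rad s⁻¹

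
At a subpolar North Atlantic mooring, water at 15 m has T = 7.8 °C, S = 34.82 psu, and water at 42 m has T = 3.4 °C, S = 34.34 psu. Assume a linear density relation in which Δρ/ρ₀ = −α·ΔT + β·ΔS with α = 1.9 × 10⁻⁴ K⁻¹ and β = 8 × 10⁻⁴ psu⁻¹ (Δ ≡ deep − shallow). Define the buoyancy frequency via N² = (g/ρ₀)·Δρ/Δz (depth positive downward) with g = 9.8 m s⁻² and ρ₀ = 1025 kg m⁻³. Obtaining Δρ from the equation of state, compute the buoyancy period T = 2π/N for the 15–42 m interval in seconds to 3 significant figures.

ΔT = -4.4 K, ΔS = -0.48 psu (deep − shallow).
Δρ/ρ₀ = −αΔT + βΔS = 8.36 × 10⁻⁴ − 3.84 × 10⁻⁴ = 4.52 × 10⁻⁴, so Δρ ≈ 0.4633 kg m⁻³.
N² = (g/ρ₀)·Δρ/Δz = g·(Δρ/ρ₀)/Δz = 9.8 × 4.52 × 10⁻⁴ / 27 = 1.6406 × 10⁻⁴ s⁻².
N = √(1.6406 × 10⁻⁴) = 0.012809 rad s⁻¹ → T = 2π/N = 490.53 s ≈ 491 s.

491 s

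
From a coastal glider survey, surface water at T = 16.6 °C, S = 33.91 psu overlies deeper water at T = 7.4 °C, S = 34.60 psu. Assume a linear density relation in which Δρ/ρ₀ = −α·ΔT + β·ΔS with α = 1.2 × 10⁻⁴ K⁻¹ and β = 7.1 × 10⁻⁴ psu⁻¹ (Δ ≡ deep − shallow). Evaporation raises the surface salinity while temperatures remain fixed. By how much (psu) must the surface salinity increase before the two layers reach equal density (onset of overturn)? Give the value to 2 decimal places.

Neutral buoyancy requires −α(T_deep − T_surf) + β(S_deep − S_surf′) = 0.
S_surf′ = S_deep − (α/β)·ΔT = 34.60 − (1.2 × 10⁻⁴/7.1 × 10⁻⁴)·(-9.2) = 36.1549 psu.
Increase required: 36.1549 − 33.91 = 2.2449 psu.

2.24 psu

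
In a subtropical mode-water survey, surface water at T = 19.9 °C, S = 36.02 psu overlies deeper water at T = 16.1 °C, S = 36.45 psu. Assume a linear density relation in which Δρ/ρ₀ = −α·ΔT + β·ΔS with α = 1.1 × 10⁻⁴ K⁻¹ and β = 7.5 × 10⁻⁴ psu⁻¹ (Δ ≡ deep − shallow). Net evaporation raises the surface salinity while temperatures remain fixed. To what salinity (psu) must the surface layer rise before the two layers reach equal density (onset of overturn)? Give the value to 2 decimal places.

Neutral buoyancy requires −α(T_deep − T_surf) + β(S_deep − S_surf′) = 0.
S_surf′ = S_deep − (α/β)·ΔT = 36.45 − (1.1 × 10⁻⁴/7.5 × 10⁻⁴)·(-3.8) = 37.0073 psu.
Increase required: 37.0073 − 36.02 = 0.9873 psu.

37.01 psu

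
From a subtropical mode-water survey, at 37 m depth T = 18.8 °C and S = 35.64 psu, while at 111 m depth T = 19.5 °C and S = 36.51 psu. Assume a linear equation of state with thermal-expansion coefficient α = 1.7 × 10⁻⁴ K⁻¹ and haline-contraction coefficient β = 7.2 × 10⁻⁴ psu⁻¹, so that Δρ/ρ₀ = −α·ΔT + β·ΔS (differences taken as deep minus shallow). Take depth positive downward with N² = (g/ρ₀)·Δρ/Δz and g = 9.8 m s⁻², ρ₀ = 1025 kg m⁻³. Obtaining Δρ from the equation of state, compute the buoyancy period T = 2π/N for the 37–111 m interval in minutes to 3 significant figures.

ΔT = +0.7 K, ΔS = +0.87 psu (deep − shallow).
Δρ/ρ₀ = −αΔT + βΔS = -1.19 × 10⁻⁴ + 6.264 × 10⁻⁴ = 5.074 × 10⁻⁴, so Δρ ≈ 0.5201 kg m⁻³.
N² = (g/ρ₀)·Δρ/Δz = g·(Δρ/ρ₀)/Δz = 9.8 × 5.074 × 10⁻⁴ / 74 = 6.7196 × 10⁻⁵ s⁻².
N = √(6.7196 × 10⁻⁵) = 8.1973 × 10⁻³ rad s⁻¹ → T = 2π/N = 766.49 s = 12.775 min ≈ 12.8 min.

12.8 min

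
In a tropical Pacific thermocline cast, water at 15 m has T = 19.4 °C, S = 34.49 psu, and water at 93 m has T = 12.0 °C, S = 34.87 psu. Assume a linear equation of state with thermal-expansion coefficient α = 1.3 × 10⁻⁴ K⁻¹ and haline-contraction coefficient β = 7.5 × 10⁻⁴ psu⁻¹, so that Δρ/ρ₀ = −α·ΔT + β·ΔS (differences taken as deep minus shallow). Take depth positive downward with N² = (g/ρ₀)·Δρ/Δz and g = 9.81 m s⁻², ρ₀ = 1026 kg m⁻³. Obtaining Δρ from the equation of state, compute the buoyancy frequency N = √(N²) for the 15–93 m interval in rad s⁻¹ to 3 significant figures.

ΔT = -7.4 K, ΔS = +0.38 psu (deep − shallow).
Δρ/ρ₀ = −αΔT + βΔS = 9.62 × 10⁻⁴ + 2.85 × 10⁻⁴ = 1.247 × 10⁻³, so Δρ ≈ 1.279 kg m⁻³.
N² = (g/ρ₀)·Δρ/Δz = g·(Δρ/ρ₀)/Δz = 9.81 × 1.247 × 10⁻³ / 78 = 1.5683 × 10⁻⁴ s⁻².
N = √(1.5683 × 10⁻⁴) = 0.012523 rad s⁻¹ ≈ 0.0125 rad s⁻¹.

0.0125 rad s⁻¹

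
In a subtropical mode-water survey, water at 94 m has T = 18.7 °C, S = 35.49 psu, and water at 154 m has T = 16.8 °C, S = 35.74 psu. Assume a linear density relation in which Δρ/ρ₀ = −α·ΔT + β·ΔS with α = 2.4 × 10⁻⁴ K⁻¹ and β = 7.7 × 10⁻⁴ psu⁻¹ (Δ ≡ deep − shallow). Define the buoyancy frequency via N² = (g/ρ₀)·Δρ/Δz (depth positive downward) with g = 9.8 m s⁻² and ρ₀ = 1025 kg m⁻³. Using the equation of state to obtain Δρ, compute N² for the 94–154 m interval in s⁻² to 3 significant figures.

ΔT = -1.9 K, ΔS = +0.25 psu (deep − shallow).
Δρ/ρ₀ = −αΔT + βΔS = 4.56 × 10⁻⁴ + 1.925 × 10⁻⁴ = 6.485 × 10⁻⁴, so Δρ ≈ 0.6647 kg m⁻³.
N² = (g/ρ₀)·Δρ/Δz = g·(Δρ/ρ₀)/Δz = 9.8 × 6.485 × 10⁻⁴ / 60 = 1.0592 × 10⁻⁴ s⁻² ≈ 1.06 × 10⁻⁴ s⁻².

1.06 × 10⁻⁴ s⁻²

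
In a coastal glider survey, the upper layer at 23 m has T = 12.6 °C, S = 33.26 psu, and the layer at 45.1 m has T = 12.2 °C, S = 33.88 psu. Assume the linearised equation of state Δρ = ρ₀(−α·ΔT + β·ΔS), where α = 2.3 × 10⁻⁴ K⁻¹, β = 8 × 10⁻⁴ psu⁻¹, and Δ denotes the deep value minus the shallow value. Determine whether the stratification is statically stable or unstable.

stable

ΔT = 12.2 − 12.6 = -0.4 K and ΔS = 33.88 − 33.26 = +0.62 psu (deep − shallow).
−αΔT = 9.20 × 10⁻⁵; βΔS = 4.96 × 10⁻⁴; sum Δρ/ρ₀ = 5.88 × 10⁻⁴.
Δρ/ρ₀ > 0, so Δρ > 0: deeper water is denser → statically stable.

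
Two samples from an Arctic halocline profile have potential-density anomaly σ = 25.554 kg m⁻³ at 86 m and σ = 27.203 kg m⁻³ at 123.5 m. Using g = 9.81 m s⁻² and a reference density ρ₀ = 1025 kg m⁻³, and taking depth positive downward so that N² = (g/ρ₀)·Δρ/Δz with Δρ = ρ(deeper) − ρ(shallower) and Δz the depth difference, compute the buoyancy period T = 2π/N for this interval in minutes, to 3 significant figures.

Δρ = 1027.203 − 1025.554 = 1.649 kg m⁻³ over Δz = 123.5 − 86 = 37.5 m.
N² = (9.81/1025) × (1.649/37.5) = 4.2086 × 10⁻⁴ s⁻².
N = √(4.2086 × 10⁻⁴) = 0.020515 rad s⁻¹, so T = 2π/N = 306.27 s = 5.1045 min ≈ 5.10 min.

5.10 min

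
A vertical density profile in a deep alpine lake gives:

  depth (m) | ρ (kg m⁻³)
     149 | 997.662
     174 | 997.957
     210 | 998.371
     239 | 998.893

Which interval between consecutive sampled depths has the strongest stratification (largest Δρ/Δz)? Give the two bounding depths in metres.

210–239 m

Compute the density gradient over each adjacent pair:
  149–174 m: Δρ/Δz = 0.295/25 = 0.012 kg m⁻⁴
  174–210 m: Δρ/Δz = 0.414/36 = 0.011 kg m⁻⁴
  210–239 m: Δρ/Δz = 0.522/29 = 0.018 kg m⁻⁴
The largest gradient is in the 210–239 m interval — the pycnocline.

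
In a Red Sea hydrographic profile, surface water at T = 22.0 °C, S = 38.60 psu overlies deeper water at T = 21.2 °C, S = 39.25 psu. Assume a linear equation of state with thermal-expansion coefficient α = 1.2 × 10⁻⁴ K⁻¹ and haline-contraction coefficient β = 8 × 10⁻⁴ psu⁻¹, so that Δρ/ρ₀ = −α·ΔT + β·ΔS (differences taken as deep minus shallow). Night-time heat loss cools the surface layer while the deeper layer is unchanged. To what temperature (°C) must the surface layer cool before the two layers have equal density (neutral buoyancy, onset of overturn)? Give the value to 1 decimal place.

Neutral buoyancy requires Δρ = 0, i.e. −α(T_deep − T_surf′) + β(S_deep − S_surf) = 0.
T_surf′ = T_deep − (β/α)·ΔS = 21.2 − (8 × 10⁻⁴/1.2 × 10⁻⁴)·(+0.65) = 16.867 °C.
Cooling required: 22.0 − (16.867) = 5.133 °C.

16.9 °C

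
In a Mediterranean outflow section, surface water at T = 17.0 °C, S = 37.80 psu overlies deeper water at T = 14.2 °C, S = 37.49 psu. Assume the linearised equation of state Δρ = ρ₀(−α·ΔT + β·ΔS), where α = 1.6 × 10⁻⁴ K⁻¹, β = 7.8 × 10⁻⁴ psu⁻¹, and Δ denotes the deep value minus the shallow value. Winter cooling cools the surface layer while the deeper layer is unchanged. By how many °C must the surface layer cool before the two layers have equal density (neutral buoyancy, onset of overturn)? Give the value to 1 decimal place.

Neutral buoyancy requires Δρ = 0, i.e. −α(T_deep − T_surf′) + β(S_deep − S_surf) = 0.
T_surf′ = T_deep − (β/α)·ΔS = 14.2 − (7.8 × 10⁻⁴/1.6 × 10⁻⁴)·(-0.31) = 15.711 °C.
Cooling required: 17.0 − (15.711) = 1.289 °C.

1.3 °C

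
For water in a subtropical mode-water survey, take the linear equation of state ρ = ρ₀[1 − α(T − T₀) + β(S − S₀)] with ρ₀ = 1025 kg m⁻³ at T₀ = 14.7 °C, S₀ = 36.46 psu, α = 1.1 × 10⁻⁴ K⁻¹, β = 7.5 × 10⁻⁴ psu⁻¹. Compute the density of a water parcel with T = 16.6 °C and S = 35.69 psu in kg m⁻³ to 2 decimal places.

T − T₀ = +1.9 K, S − S₀ = -0.77 psu.
Bracket = 1 − α·(+1.9) + β·(-0.77) = 1 + (-7.865 × 10⁻⁴) = 0.9992135.
ρ = 1025 × 0.9992135 = 1024.19 kg m⁻³.

1024.19 kg m⁻³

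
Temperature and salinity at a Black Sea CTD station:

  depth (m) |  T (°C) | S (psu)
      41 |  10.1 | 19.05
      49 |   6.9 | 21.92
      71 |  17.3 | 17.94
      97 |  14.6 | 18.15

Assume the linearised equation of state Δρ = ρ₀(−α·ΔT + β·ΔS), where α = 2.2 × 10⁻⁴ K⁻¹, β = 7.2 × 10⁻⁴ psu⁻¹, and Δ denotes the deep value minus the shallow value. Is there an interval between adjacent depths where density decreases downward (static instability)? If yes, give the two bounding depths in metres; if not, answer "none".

49–71 m

Evaluate Δρ/ρ₀ = −αΔT + βΔS across each adjacent pair:
  41–49 m: −αΔT+βΔS = −(2.2 × 10⁻⁴)(-3.2)+(7.2 × 10⁻⁴)(+2.87) = 2.8 × 10⁻³ → stable
  49–71 m: −αΔT+βΔS = −(2.2 × 10⁻⁴)(+10.4)+(7.2 × 10⁻⁴)(-3.98) = -5.2 × 10⁻³ → UNSTABLE
  71–97 m: −αΔT+βΔS = −(2.2 × 10⁻⁴)(-2.7)+(7.2 × 10⁻⁴)(+0.21) = 7.5 × 10⁻⁴ → stable
The 49–71 m interval has Δρ < 0: lighter water underlies denser water.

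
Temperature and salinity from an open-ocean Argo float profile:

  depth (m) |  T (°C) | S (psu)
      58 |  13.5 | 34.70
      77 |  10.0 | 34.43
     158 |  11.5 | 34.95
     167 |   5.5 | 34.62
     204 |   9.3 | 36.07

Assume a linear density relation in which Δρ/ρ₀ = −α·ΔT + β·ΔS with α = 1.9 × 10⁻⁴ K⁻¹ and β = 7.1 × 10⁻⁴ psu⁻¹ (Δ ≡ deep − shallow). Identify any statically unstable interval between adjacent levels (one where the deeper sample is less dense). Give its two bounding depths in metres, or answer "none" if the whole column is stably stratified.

none

Evaluate Δρ/ρ₀ = −αΔT + βΔS across each adjacent pair:
  58–77 m: −αΔT+βΔS = −(1.9 × 10⁻⁴)(-3.5)+(7.1 × 10⁻⁴)(-0.27) = 4.7 × 10⁻⁴ → stable
  77–158 m: −αΔT+βΔS = −(1.9 × 10⁻⁴)(+1.5)+(7.1 × 10⁻⁴)(+0.52) = 8.4 × 10⁻⁵ → stable
  158–167 m: −αΔT+βΔS = −(1.9 × 10⁻⁴)(-6.0)+(7.1 × 10⁻⁴)(-0.33) = 9.1 × 10⁻⁴ → stable
  167–204 m: −αΔT+βΔS = −(1.9 × 10⁻⁴)(+3.8)+(7.1 × 10⁻⁴)(+1.45) = 3.1 × 10⁻⁴ → stable
Every interval has Δρ > 0: the column is stably stratified throughout.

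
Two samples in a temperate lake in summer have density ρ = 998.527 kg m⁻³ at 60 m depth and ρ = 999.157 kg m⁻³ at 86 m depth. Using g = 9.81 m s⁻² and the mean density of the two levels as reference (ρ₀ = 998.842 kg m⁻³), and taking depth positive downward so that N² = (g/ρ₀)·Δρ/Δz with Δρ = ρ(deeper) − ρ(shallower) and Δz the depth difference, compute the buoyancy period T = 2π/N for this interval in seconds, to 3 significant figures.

Δρ = 999.157 − 998.527 = 0.630 kg m⁻³ over Δz = 86 − 60 = 26 m.
N² = (9.81/998.842) × (0.630/26) = 2.3798 × 10⁻⁴ s⁻².
N = √(2.3798 × 10⁻⁴) = 0.015427 rad s⁻¹, so T = 2π/N = 407.28 s ≈ 407 s.
Since Δρ > 0 the layer is stably stratified.

407 s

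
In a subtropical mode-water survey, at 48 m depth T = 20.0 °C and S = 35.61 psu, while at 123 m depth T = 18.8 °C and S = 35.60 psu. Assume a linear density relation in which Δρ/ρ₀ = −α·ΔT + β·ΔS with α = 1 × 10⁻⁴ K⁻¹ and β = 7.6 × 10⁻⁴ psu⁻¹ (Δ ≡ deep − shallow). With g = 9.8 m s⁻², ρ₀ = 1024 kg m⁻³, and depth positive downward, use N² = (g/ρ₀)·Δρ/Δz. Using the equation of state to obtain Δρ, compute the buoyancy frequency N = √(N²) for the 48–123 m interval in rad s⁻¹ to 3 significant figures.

ΔT = -1.2 K, ΔS = -0.01 psu (deep − shallow).
Δρ/ρ₀ = −αΔT + βΔS = 1.20 × 10⁻⁴ − 7.60 × 10⁻⁶ = 1.124 × 10⁻⁴, so Δρ ≈ 0.1151 kg m⁻³.
N² = (g/ρ₀)·Δρ/Δz = g·(Δρ/ρ₀)/Δz = 9.8 × 1.124 × 10⁻⁴ / 75 = 1.4687 × 10⁻⁵ s⁻².
N = √(1.4687 × 10⁻⁵) = 3.8324 × 10⁻³ rad s⁻¹ ≈ 3.83 × 10⁻³ rad s⁻¹.

3.83 × 10⁻³ rad s⁻¹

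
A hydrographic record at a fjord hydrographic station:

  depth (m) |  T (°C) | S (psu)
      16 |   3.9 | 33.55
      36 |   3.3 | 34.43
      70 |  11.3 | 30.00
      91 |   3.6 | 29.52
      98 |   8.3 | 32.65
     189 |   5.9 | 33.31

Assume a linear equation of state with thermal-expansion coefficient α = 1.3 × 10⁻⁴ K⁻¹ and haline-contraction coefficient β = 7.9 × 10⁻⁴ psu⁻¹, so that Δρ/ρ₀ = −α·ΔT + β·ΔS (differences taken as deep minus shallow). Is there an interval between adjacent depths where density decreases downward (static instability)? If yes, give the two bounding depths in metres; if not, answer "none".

36–70 m

Evaluate Δρ/ρ₀ = −αΔT + βΔS across each adjacent pair:
  16–36 m: −αΔT+βΔS = −(1.3 × 10⁻⁴)(-0.6)+(7.9 × 10⁻⁴)(+0.88) = 7.7 × 10⁻⁴ → stable
  36–70 m: −αΔT+βΔS = −(1.3 × 10⁻⁴)(+8.0)+(7.9 × 10⁻⁴)(-4.43) = -4.5 × 10⁻³ → UNSTABLE
  70–91 m: −αΔT+βΔS = −(1.3 × 10⁻⁴)(-7.7)+(7.9 × 10⁻⁴)(-0.48) = 6.2 × 10⁻⁴ → stable
  91–98 m: −αΔT+βΔS = −(1.3 × 10⁻⁴)(+4.7)+(7.9 × 10⁻⁴)(+3.13) = 1.9 × 10⁻³ → stable
  98–189 m: −αΔT+βΔS = −(1.3 × 10⁻⁴)(-2.4)+(7.9 × 10⁻⁴)(+0.66) = 8.3 × 10⁻⁴ → stable
The 36–70 m interval has Δρ < 0: lighter water underlies denser water.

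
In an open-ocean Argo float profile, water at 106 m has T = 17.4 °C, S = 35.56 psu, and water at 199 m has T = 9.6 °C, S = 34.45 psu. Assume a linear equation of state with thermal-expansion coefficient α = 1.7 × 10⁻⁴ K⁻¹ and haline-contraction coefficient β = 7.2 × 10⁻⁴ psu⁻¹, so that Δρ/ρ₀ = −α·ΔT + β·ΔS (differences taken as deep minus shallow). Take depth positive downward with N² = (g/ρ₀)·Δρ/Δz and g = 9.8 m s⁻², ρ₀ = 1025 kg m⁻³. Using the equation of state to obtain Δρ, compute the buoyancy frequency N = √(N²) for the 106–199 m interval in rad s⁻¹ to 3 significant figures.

7.45 × 10⁻³ rad s⁻¹

ΔT = -7.8 K, ΔS = -1.11 psu (deep − shallow).
Δρ/ρ₀ = −αΔT + βΔS = 1.326 × 10⁻³ − 7.992 × 10⁻⁴ = 5.268 × 10⁻⁴, so Δρ ≈ 0.5400 kg m⁻³.
N² = (g/ρ₀)·Δρ/Δz = g·(Δρ/ρ₀)/Δz = 9.8 × 5.268 × 10⁻⁴ / 93 = 5.5512 × 10⁻⁵ s⁻².
N = √(5.5512 × 10⁻⁵) = 7.4506 × 10⁻³ rad s⁻¹ ≈ 7.45 × 10⁻³ rad s⁻¹.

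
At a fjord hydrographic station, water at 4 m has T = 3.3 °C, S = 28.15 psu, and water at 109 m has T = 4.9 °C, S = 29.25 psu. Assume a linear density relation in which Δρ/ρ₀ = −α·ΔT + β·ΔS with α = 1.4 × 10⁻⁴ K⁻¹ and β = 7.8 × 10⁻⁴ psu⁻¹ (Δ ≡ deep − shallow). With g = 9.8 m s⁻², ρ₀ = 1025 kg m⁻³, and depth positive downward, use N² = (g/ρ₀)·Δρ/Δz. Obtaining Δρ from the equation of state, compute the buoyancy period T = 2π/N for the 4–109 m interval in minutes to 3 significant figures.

ΔT = +1.6 K, ΔS = +1.10 psu (deep − shallow).
Δρ/ρ₀ = −αΔT + βΔS = -2.24 × 10⁻⁴ + 8.58 × 10⁻⁴ = 6.34 × 10⁻⁴, so Δρ ≈ 0.6499 kg m⁻³.
N² = (g/ρ₀)·Δρ/Δz = g·(Δρ/ρ₀)/Δz = 9.8 × 6.34 × 10⁻⁴ / 105 = 5.9173 × 10⁻⁵ s⁻².
N = √(5.9173 × 10⁻⁵) = 7.6924 × 10⁻³ rad s⁻¹ → T = 2π/N = 816.80 s = 13.613 min ≈ 13.6 min.

13.6 min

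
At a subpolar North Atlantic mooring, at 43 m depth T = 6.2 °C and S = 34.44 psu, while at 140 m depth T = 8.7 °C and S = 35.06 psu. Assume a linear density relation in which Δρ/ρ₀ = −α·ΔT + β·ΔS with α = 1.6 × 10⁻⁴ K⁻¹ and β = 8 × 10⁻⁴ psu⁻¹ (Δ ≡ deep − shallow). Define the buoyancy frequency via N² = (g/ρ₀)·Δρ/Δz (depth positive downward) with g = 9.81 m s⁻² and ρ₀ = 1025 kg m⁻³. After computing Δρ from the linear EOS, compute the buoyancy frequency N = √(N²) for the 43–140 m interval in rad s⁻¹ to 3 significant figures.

3.12 × 10⁻³ rad s⁻¹

ΔT = +2.5 K, ΔS = +0.62 psu (deep − shallow).
Δρ/ρ₀ = −αΔT + βΔS = -4.00 × 10⁻⁴ + 4.96 × 10⁻⁴ = 9.60 × 10⁻⁵, so Δρ ≈ 0.09840 kg m⁻³.
N² = (g/ρ₀)·Δρ/Δz = g·(Δρ/ρ₀)/Δz = 9.81 × 9.60 × 10⁻⁵ / 97 = 9.7089 × 10⁻⁶ s⁻².
N = √(9.7089 × 10⁻⁶) = 3.1159 × 10⁻³ rad s⁻¹ ≈ 3.12 × 10⁻³ rad s⁻¹.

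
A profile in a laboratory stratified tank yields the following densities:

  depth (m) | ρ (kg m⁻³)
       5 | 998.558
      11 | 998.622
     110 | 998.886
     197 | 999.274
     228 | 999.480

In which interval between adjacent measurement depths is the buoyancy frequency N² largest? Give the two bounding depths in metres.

Compute the density gradient over each adjacent pair:
  5–11 m: Δρ/Δz = 0.064/6 = 0.011 kg m⁻⁴
  11–110 m: Δρ/Δz = 0.264/99 = 2.7 × 10⁻³ kg m⁻⁴
  110–197 m: Δρ/Δz = 0.388/87 = 4.5 × 10⁻³ kg m⁻⁴
  197–228 m: Δρ/Δz = 0.206/31 = 6.6 × 10⁻³ kg m⁻⁴
The largest gradient is in the 5–11 m interval — the pycnocline.

5–11 m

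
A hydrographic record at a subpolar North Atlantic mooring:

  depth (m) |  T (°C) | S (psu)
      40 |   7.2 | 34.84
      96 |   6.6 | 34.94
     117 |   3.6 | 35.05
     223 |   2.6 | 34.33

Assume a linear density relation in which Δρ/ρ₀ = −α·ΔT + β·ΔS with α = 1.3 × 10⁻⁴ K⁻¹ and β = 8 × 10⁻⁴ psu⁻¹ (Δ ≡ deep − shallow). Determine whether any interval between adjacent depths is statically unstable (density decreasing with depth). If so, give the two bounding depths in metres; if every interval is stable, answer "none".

117–223 m

Evaluate Δρ/ρ₀ = −αΔT + βΔS across each adjacent pair:
  40–96 m: −αΔT+βΔS = −(1.3 × 10⁻⁴)(-0.6)+(8 × 10⁻⁴)(+0.10) = 1.6 × 10⁻⁴ → stable
  96–117 m: −αΔT+βΔS = −(1.3 × 10⁻⁴)(-3.0)+(8 × 10⁻⁴)(+0.11) = 4.8 × 10⁻⁴ → stable
  117–223 m: −αΔT+βΔS = −(1.3 × 10⁻⁴)(-1.0)+(8 × 10⁻⁴)(-0.72) = -4.5 × 10⁻⁴ → UNSTABLE
The 117–223 m interval has Δρ < 0: lighter water underlies denser water.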